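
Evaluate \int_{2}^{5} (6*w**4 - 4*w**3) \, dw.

15513/5

By the power rule, an antiderivative is F(w) = 6*w**5/5 - w**4.
Then F(5) - F(2) = (3125) - (112/5) = 15513/5.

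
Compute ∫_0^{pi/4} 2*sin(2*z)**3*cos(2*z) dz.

1/4

Let u = sin(2*z), so du = 2*cos(2*z) dz. When z = 0, u = 0; when z = pi/4, u = 1.
The integral becomes ∫ u**3 du from 0 to 1, with antiderivative u**4/4.
Back in z: F(z) = sin(2*z)**4/4.
Then F(pi/4) - F(0) = (1/4) - (0) = 1/4.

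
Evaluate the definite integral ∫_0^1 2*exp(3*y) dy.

-2/3 + 2*exp(3)/3

An antiderivative is F(y) = 2*exp(3*y)/3.
Then F(1) - F(0) = (2*exp(3)/3) - (2/3) = -2/3 + 2*exp(3)/3.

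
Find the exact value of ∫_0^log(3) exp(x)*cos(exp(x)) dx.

Let u = exp(x), so du = exp(x) dx. When x = 0, u = 1; when x = log(3), u = 3.
The integral becomes ∫ cos(u) du from 1 to 3, with antiderivative sin(u).
Back in x: F(x) = sin(exp(x)).
Then F(log(3)) - F(0) = (sin(3)) - (sin(1)) = -sin(1) + sin(3).

-sin(1) + sin(3)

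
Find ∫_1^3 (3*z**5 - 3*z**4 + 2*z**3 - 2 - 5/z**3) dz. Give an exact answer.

11366/45

By the power rule, an antiderivative is F(z) = z**6/2 - 3*z**5/5 + z**4/2 - 2*z + 5/(2*z**2).
Then F(3) - F(1) = (22813/90) - (9/10) = 11366/45.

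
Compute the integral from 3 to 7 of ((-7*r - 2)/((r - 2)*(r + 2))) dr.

-6*log(3) - log(5)

Factor the denominator: r**2 - 4 = (r + 2)(r - 2).
Partial fractions: (-7*r - 2)/((r - 2)*(r + 2)) = -3/(r + 2) - 4/(r - 2).
An antiderivative is F(r) = -4*log(r - 2) - 3*log(r + 2).
Then F(7) - F(3) = (-6*log(3) - 4*log(5)) - (-3*log(5)) = -6*log(3) - log(5).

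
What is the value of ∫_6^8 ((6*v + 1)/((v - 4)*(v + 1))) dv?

Factor the denominator: v**2 - 3*v - 4 = (v + 1)(v - 4).
Partial fractions: (6*v + 1)/((v - 4)*(v + 1)) = 1/(v + 1) + 5/(v - 4).
An antiderivative is F(v) = 5*log(v - 4) + log(v + 1).
Then F(8) - F(6) = (2*log(3) + 10*log(2)) - (log(7) + 5*log(2)) = -log(7) + 2*log(3) + 5*log(2).

-log(7) + 2*log(3) + 5*log(2)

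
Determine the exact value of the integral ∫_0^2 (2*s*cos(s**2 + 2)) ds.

Let u = s**2 + 2, so du = 2*s ds. When s = 0, u = 2; when s = 2, u = 6.
The integral becomes ∫ cos(u) du from 2 to 6, with antiderivative sin(u).
Back in s: F(s) = sin(s**2 + 2).
Then F(2) - F(0) = (sin(6)) - (sin(2)) = -sin(2) + sin(6).

-sin(2) + sin(6)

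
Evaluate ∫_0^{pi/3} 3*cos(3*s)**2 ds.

pi/2

Use the identity cos^2(3*s) = (1 + cos(6*s))/2.
An antiderivative is F(s) = 3*s/2 + sin(6*s)/4.
Then F(pi/3) - F(0) = (pi/2) - (0) = pi/2.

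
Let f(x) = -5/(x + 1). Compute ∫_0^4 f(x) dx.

-5*log(5)

An antiderivative is F(x) = -5*log(x + 1).
Then F(4) - F(0) = (-5*log(5)) - (0) = -5*log(5).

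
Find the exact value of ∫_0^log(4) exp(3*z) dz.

Let u = exp(z), so du = exp(z) dz. When z = 0, u = 1; when z = log(4), u = 4.
The integral becomes ∫ u**2 du from 1 to 4, with antiderivative u**3/3.
Back in z: F(z) = exp(3*z)/3.
Then F(log(4)) - F(0) = (64/3) - (1/3) = 21.

21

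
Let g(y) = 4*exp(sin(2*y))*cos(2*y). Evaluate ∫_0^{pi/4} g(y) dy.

Let u = sin(2*y), so du = 2*cos(2*y) dy. When y = 0, u = 0; when y = pi/4, u = 1.
The integral becomes 2·∫ exp(u) du from 0 to 1, with antiderivative 2*exp(u).
Back in y: F(y) = 2*exp(sin(2*y)).
Then F(pi/4) - F(0) = (2*E) - (2) = -2 + 2*E.

-2 + 2*E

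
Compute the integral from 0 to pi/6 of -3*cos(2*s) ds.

An antiderivative is F(s) = -3*sin(2*s)/2.
Then F(pi/6) - F(0) = (-3*sqrt(3)/4) - (0) = -3*sqrt(3)/4.

-3*sqrt(3)/4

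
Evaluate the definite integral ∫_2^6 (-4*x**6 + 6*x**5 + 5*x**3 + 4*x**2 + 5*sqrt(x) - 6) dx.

By the power rule, an antiderivative is F(x) = -4*x**7/7 + x**6 + 5*x**4/4 + 10*x**(3/2)/3 + 4*x**3/3 - 6*x.
Then F(6) - F(2) = (-780048/7 + 20*sqrt(6)) - (20*sqrt(2)/3 + 200/21) = -2340344/21 - 20*sqrt(2)/3 + 20*sqrt(6).

-2340344/21 - 20*sqrt(2)/3 + 20*sqrt(6)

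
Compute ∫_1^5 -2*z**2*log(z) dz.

Integrate by parts once (u = ln z, dv = -2*z**2 dz).
An antiderivative is F(z) = -2*z**3*(3*log(z) - 1)/9.
Then F(5) - F(1) = (250/9 - 250*log(5)/3) - (2/9) = 248/9 - 250*log(5)/3.

248/9 - 250*log(5)/3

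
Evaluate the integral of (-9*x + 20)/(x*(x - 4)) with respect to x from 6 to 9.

-4*log(5) - 5*log(3) + 9*log(2)

Factor the denominator: x**2 - 4*x = x(x - 4).
Partial fractions: (-9*x + 20)/(x*(x - 4)) = -5/x - 4/(x - 4).
An antiderivative is F(x) = -5*log(x) - 4*log(x - 4).
Then F(9) - F(6) = (-10*log(3) - 4*log(5)) - (-9*log(2) - 5*log(3)) = -4*log(5) - 5*log(3) + 9*log(2).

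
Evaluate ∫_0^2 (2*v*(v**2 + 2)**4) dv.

Let u = v**2 + 2, so du = 2*v dv. When v = 0, u = 2; when v = 2, u = 6.
The integral becomes ∫ u**4 du from 2 to 6, with antiderivative u**5/5.
Back in v: F(v) = (v**2 + 2)**5/5.
Then F(2) - F(0) = (7776/5) - (32/5) = 7744/5.

7744/5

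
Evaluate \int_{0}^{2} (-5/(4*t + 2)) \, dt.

-5*log(5)/4

An antiderivative is F(t) = -5*log(4*t + 2)/4.
Then F(2) - F(0) = (-5*log(10)/4) - (-5*log(2)/4) = -5*log(5)/4.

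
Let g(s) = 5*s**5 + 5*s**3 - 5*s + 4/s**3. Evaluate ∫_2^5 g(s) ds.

By the power rule, an antiderivative is F(s) = 5*s**6/6 + 5*s**4/4 - 5*s**2/2 - 2/s**2.
Then F(5) - F(2) = (4121851/300) - (377/6) = 1367667/100.

1367667/100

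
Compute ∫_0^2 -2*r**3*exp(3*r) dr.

Integrate by parts 3 times (u = r^3, dv = -2*exp(3*r) dr).
An antiderivative is F(r) = (-18*r**3 + 18*r**2 - 12*r + 4)*exp(3*r)/27.
Then F(2) - F(0) = (-92*exp(6)/27) - (4/27) = -92*exp(6)/27 - 4/27.

-92*exp(6)/27 - 4/27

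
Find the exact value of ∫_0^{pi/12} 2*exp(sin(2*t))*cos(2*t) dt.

Let u = sin(2*t), so du = 2*cos(2*t) dt. When t = 0, u = 0; when t = pi/12, u = 1/2.
The integral becomes ∫ exp(u) du from 0 to 1/2, with antiderivative exp(u).
Back in t: F(t) = exp(sin(2*t)).
Then F(pi/12) - F(0) = (exp(1/2)) - (1) = -1 + exp(1/2).

-1 + exp(1/2)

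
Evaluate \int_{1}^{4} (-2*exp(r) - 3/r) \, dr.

-2*exp(4) - 6*log(2) + 2*exp(1)

An antiderivative is F(r) = -2*exp(r) - 3*log(r).
Then F(4) - F(1) = (-2*exp(4) - log(64)) - (-2*exp(1)) = -2*exp(4) - 6*log(2) + 2*exp(1).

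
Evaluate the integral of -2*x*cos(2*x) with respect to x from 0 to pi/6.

Integrate by parts once (u = x, dv = -2*cos(2*x) dx).
An antiderivative is F(x) = -x*sin(2*x) - cos(2*x)/2.
Then F(pi/6) - F(0) = (-sqrt(3)*pi/12 - 1/4) - (-1/2) = -sqrt(3)*pi/12 + 1/4.

-sqrt(3)*pi/12 + 1/4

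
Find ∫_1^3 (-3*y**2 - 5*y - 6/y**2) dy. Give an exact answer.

By the power rule, an antiderivative is F(y) = -y**3 - 5*y**2/2 + 6/y.
Then F(3) - F(1) = (-95/2) - (5/2) = -50.

-50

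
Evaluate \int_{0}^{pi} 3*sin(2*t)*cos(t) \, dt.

Use the identity sin(2*t)cos(t) = [sin(3*t) + sin(t)]/2.
An antiderivative is F(t) = -3*cos(t)/2 - cos(3*t)/2.
Then F(pi) - F(0) = (2) - (-2) = 4.

4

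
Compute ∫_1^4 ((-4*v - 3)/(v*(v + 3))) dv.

Factor the denominator: v**2 + 3*v = (v + 3)v.
Partial fractions: (-4*v - 3)/(v*(v + 3)) = -3/(v + 3) - 1/v.
An antiderivative is F(v) = -log(v) - 3*log(v + 3).
Then F(4) - F(1) = (-3*log(7) - 2*log(2)) - (-log(64)) = -3*log(7) + 4*log(2).

-3*log(7) + 4*log(2)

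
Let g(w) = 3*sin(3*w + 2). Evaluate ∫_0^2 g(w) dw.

Let u = 3*w + 2, so du = 3 dw. When w = 0, u = 2; when w = 2, u = 8.
The integral becomes ∫ sin(u) du from 2 to 8, with antiderivative -cos(u).
Back in w: F(w) = -cos(3*w + 2).
Then F(2) - F(0) = (-cos(8)) - (-cos(2)) = cos(2) - cos(8).

cos(2) - cos(8)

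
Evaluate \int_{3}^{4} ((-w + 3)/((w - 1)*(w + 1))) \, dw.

Factor the denominator: w**2 - 1 = (w + 1)(w - 1).
Partial fractions: (-w + 3)/((w - 1)*(w + 1)) = -2/(w + 1) + 1/(w - 1).
An antiderivative is F(w) = log(w - 1) - 2*log(w + 1).
Then F(4) - F(3) = (log(3/25)) - (-log(8)) = log(24/25).

log(24/25)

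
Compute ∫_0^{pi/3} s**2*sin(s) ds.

-1 - pi**2/18 + sqrt(3)*pi/3

Integrate by parts twice (u = s^2, dv = sin(s) ds).
An antiderivative is F(s) = -s**2*cos(s) + 2*s*sin(s) + 2*cos(s).
Then F(pi/3) - F(0) = (-pi**2/18 + 1 + sqrt(3)*pi/3) - (2) = -1 - pi**2/18 + sqrt(3)*pi/3.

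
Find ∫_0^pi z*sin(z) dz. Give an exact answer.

pi

Integrate by parts once (u = z, dv = sin(z) dz).
An antiderivative is F(z) = -z*cos(z) + sin(z).
Then F(pi) - F(0) = (pi) - (0) = pi.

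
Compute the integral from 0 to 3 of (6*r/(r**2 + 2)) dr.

-3*log(2) + 3*log(11)

Let u = r**2 + 2, so du = 2*r dr. When r = 0, u = 2; when r = 3, u = 11.
The integral becomes 3·∫ 1/u du from 2 to 11, with antiderivative 3*log(u).
Back in r: F(r) = 3*log(r**2 + 2).
Then F(3) - F(0) = (3*log(11)) - (log(8)) = -3*log(2) + 3*log(11).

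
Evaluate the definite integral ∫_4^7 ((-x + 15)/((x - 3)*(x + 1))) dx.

Factor the denominator: x**2 - 2*x - 3 = (x + 1)(x - 3).
Partial fractions: (-x + 15)/((x - 3)*(x + 1)) = -4/(x + 1) + 3/(x - 3).
An antiderivative is F(x) = 3*log(x - 3) - 4*log(x + 1).
Then F(7) - F(4) = (-log(64)) - (-4*log(5)) = -6*log(2) + 4*log(5).

-6*log(2) + 4*log(5)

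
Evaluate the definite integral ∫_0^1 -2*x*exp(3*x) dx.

-4*exp(3)/9 - 2/9

Integrate by parts once (u = x, dv = -2*exp(3*x) dx).
An antiderivative is F(x) = (-6*x + 2)*exp(3*x)/9.
Then F(1) - F(0) = (-4*exp(3)/9) - (2/9) = -4*exp(3)/9 - 2/9.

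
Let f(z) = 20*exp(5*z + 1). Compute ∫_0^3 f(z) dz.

Let u = 5*z + 1, so du = 5 dz. When z = 0, u = 1; when z = 3, u = 16.
The integral becomes 4·∫ exp(u) du from 1 to 16, with antiderivative 4*exp(u).
Back in z: F(z) = 4*exp(5*z + 1).
Then F(3) - F(0) = (4*exp(16)) - (4*exp(1)) = -4*exp(1)*(1 - exp(15)).

-4*exp(1)*(1 - exp(15))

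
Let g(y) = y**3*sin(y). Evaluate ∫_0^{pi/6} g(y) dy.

Integrate by parts 3 times (u = y^3, dv = sin(y) dy).
An antiderivative is F(y) = -y**3*cos(y) + 3*y**2*sin(y) + 6*y*cos(y) - 6*sin(y).
Then F(pi/6) - F(0) = (-3 - sqrt(3)*pi**3/432 + pi**2/24 + sqrt(3)*pi/2) - (0) = -3 - sqrt(3)*pi**3/432 + pi**2/24 + sqrt(3)*pi/2.

-3 - sqrt(3)*pi**3/432 + pi**2/24 + sqrt(3)*pi/2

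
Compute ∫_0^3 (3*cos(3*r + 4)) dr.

sin(13) - sin(4)

Let u = 3*r + 4, so du = 3 dr. When r = 0, u = 4; when r = 3, u = 13.
The integral becomes ∫ cos(u) du from 4 to 13, with antiderivative sin(u).
Back in r: F(r) = sin(3*r + 4).
Then F(3) - F(0) = (sin(13)) - (sin(4)) = sin(13) - sin(4).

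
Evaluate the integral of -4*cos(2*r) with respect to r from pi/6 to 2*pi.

An antiderivative is F(r) = -2*sin(2*r).
Then F(2*pi) - F(pi/6) = (0) - (-sqrt(3)) = sqrt(3).

sqrt(3)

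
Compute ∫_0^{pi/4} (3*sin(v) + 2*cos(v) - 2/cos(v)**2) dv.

1 - sqrt(2)/2

An antiderivative is F(v) = 2*sin(v) - 3*cos(v) - 2*tan(v).
Then F(pi/4) - F(0) = (-2 - sqrt(2)/2) - (-3) = 1 - sqrt(2)/2.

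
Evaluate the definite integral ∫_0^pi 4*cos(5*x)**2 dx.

Use the identity cos^2(5*x) = (1 + cos(10*x))/2.
An antiderivative is F(x) = 2*x + sin(10*x)/5.
Then F(pi) - F(0) = (2*pi) - (0) = 2*pi.

2*pi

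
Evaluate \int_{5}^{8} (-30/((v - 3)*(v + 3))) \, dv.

Factor the denominator: v**2 - 9 = (v + 3)(v - 3).
Partial fractions: -30/((v - 3)*(v + 3)) = 5/(v + 3) - 5/(v - 3).
An antiderivative is F(v) = -5*log(v - 3) + 5*log(v + 3).
Then F(8) - F(5) = (-5*log(5) + 5*log(11)) - (10*log(2)) = -5*log(5) - 10*log(2) + 5*log(11).

-5*log(5) - 10*log(2) + 5*log(11)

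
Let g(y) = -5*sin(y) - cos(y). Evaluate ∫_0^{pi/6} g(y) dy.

An antiderivative is F(y) = -sin(y) + 5*cos(y).
Then F(pi/6) - F(0) = (-1/2 + 5*sqrt(3)/2) - (5) = -11/2 + 5*sqrt(3)/2.

-11/2 + 5*sqrt(3)/2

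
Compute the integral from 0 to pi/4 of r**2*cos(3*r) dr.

Integrate by parts twice (u = r^2, dv = cos(3*r) dr).
An antiderivative is F(r) = r**2*sin(3*r)/3 + 2*r*cos(3*r)/9 - 2*sin(3*r)/27.
Then F(pi/4) - F(0) = (sqrt(2)*(-24*pi - 32 + 9*pi**2)/864) - (0) = sqrt(2)*(-24*pi - 32 + 9*pi**2)/864.

sqrt(2)*(-24*pi - 32 + 9*pi**2)/864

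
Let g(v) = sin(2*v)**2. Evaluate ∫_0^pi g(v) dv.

pi/2

Use the identity sin^2(2*v) = (1 - cos(4*v))/2.
An antiderivative is F(v) = v/2 - sin(4*v)/8.
Then F(pi) - F(0) = (pi/2) - (0) = pi/2.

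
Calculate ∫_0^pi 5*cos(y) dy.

An antiderivative is F(y) = 5*sin(y).
Then F(pi) - F(0) = (0) - (0) = 0.

0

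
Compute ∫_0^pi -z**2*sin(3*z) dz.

Integrate by parts twice (u = z^2, dv = -sin(3*z) dz).
An antiderivative is F(z) = z**2*cos(3*z)/3 - 2*z*sin(3*z)/9 - 2*cos(3*z)/27.
Then F(pi) - F(0) = (2/27 - pi**2/3) - (-2/27) = 4/27 - pi**2/3.

4/27 - pi**2/3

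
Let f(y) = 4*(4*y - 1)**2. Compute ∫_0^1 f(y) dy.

Let u = 4*y - 1, so du = 4 dy. When y = 0, u = -1; when y = 1, u = 3.
The integral becomes ∫ u**2 du from -1 to 3, with antiderivative u**3/3.
Back in y: F(y) = (4*y - 1)**3/3.
Then F(1) - F(0) = (9) - (-1/3) = 28/3.

28/3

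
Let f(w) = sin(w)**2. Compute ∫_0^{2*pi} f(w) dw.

pi

Use the identity sin^2(w) = (1 - cos(2*w))/2.
An antiderivative is F(w) = w/2 - sin(2*w)/4.
Then F(2*pi) - F(0) = (pi) - (0) = pi.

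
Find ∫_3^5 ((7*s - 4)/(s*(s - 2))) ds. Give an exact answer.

Factor the denominator: s**2 - 2*s = s(s - 2).
Partial fractions: (7*s - 4)/(s*(s - 2)) = 2/s + 5/(s - 2).
An antiderivative is F(s) = 2*log(s) + 5*log(s - 2).
Then F(5) - F(3) = (2*log(5) + 5*log(3)) - (log(9)) = 2*log(5) + 3*log(3).

2*log(5) + 3*log(3)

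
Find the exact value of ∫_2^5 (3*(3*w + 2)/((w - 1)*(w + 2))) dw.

2*log(2) + 4*log(7)

Factor the denominator: w**2 + w - 2 = (w + 2)(w - 1).
Partial fractions: 3*(3*w + 2)/((w - 1)*(w + 2)) = 4/(w + 2) + 5/(w - 1).
An antiderivative is F(w) = 5*log(w - 1) + 4*log(w + 2).
Then F(5) - F(2) = (10*log(2) + 4*log(7)) - (8*log(2)) = 2*log(2) + 4*log(7).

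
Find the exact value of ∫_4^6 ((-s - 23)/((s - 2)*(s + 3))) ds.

-4*log(7) - 5*log(2) + 8*log(3)

Factor the denominator: s**2 + s - 6 = (s + 3)(s - 2).
Partial fractions: (-s - 23)/((s - 2)*(s + 3)) = 4/(s + 3) - 5/(s - 2).
An antiderivative is F(s) = -5*log(s - 2) + 4*log(s + 3).
Then F(6) - F(4) = (-10*log(2) + 8*log(3)) - (-5*log(2) + 4*log(7)) = -4*log(7) - 5*log(2) + 8*log(3).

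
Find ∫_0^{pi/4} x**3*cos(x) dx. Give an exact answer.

-3*sqrt(2) - 3*sqrt(2)*pi/4 + sqrt(2)*pi**3/128 + 3*sqrt(2)*pi**2/32 + 6

Integrate by parts 3 times (u = x^3, dv = cos(x) dx).
An antiderivative is F(x) = x**3*sin(x) + 3*x**2*cos(x) - 6*x*sin(x) - 6*cos(x).
Then F(pi/4) - F(0) = (sqrt(2)*(-384 - 96*pi + pi**3 + 12*pi**2)/128) - (-6) = -3*sqrt(2) - 3*sqrt(2)*pi/4 + sqrt(2)*pi**3/128 + 3*sqrt(2)*pi**2/32 + 6.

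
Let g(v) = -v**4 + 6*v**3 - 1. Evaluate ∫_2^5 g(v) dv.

2919/10

By the power rule, an antiderivative is F(v) = -v**5/5 + 3*v**4/2 - v.
Then F(5) - F(2) = (615/2) - (78/5) = 2919/10.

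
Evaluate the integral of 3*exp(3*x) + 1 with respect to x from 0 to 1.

exp(3)

An antiderivative is F(x) = exp(3*x) + x.
Then F(1) - F(0) = (1 + exp(3)) - (1) = exp(3).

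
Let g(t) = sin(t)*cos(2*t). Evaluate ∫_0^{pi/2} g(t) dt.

Use the identity sin(t)cos(2*t) = [sin(3*t) + sin(-t)]/2.
An antiderivative is F(t) = cos(t)/2 - cos(3*t)/6.
Then F(pi/2) - F(0) = (0) - (1/3) = -1/3.

-1/3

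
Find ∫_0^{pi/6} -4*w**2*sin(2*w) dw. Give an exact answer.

Integrate by parts twice (u = w^2, dv = -4*sin(2*w) dw).
An antiderivative is F(w) = 2*w**2*cos(2*w) - 2*w*sin(2*w) - cos(2*w).
Then F(pi/6) - F(0) = (-sqrt(3)*pi/6 - 1/2 + pi**2/36) - (-1) = -sqrt(3)*pi/6 + pi**2/36 + 1/2.

-sqrt(3)*pi/6 + pi**2/36 + 1/2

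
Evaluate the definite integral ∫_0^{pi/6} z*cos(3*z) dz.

-1/9 + pi/18

Integrate by parts once (u = z, dv = cos(3*z) dz).
An antiderivative is F(z) = z*sin(3*z)/3 + cos(3*z)/9.
Then F(pi/6) - F(0) = (pi/18) - (1/9) = -1/9 + pi/18.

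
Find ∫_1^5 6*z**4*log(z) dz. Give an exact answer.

-18744/25 + 3750*log(5)

Integrate by parts once (u = ln z, dv = 6*z**4 dz).
An antiderivative is F(z) = 6*z**5*(5*log(z) - 1)/25.
Then F(5) - F(1) = (-750 + 3750*log(5)) - (-6/25) = -18744/25 + 3750*log(5).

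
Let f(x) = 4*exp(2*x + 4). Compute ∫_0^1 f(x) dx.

-2*(1 - exp(2))*exp(4)

Let u = 2*x + 4, so du = 2 dx. When x = 0, u = 4; when x = 1, u = 6.
The integral becomes 2·∫ exp(u) du from 4 to 6, with antiderivative 2*exp(u).
Back in x: F(x) = 2*exp(2*x + 4).
Then F(1) - F(0) = (2*exp(6)) - (2*exp(4)) = -2*(1 - exp(2))*exp(4).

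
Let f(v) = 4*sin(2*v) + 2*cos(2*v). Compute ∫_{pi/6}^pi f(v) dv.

An antiderivative is F(v) = sin(2*v) - 2*cos(2*v).
Then F(pi) - F(pi/6) = (-2) - (-1 + sqrt(3)/2) = -1 - sqrt(3)/2.

-1 - sqrt(3)/2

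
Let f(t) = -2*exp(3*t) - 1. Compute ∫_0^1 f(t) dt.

-2*exp(3)/3 - 1/3

An antiderivative is F(t) = -2*exp(3*t)/3 - t.
Then F(1) - F(0) = (-2*exp(3)/3 - 1) - (-2/3) = -2*exp(3)/3 - 1/3.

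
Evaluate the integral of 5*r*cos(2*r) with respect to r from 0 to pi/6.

-5/8 + 5*sqrt(3)*pi/24

Integrate by parts once (u = r, dv = 5*cos(2*r) dr).
An antiderivative is F(r) = 5*r*sin(2*r)/2 + 5*cos(2*r)/4.
Then F(pi/6) - F(0) = (5/8 + 5*sqrt(3)*pi/24) - (5/4) = -5/8 + 5*sqrt(3)*pi/24.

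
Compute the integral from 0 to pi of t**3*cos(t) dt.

Integrate by parts 3 times (u = t^3, dv = cos(t) dt).
An antiderivative is F(t) = t**3*sin(t) + 3*t**2*cos(t) - 6*t*sin(t) - 6*cos(t).
Then F(pi) - F(0) = (6 - 3*pi**2) - (-6) = 12 - 3*pi**2.

12 - 3*pi**2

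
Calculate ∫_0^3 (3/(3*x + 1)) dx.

log(10)

An antiderivative is F(x) = log(3*x + 1).
Then F(3) - F(0) = (log(10)) - (0) = log(10).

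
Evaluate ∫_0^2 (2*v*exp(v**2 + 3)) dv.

-exp(3) + exp(7)

Let u = v**2 + 3, so du = 2*v dv. When v = 0, u = 3; when v = 2, u = 7.
The integral becomes ∫ exp(u) du from 3 to 7, with antiderivative exp(u).
Back in v: F(v) = exp(v**2 + 3).
Then F(2) - F(0) = (exp(7)) - (exp(3)) = -exp(3) + exp(7).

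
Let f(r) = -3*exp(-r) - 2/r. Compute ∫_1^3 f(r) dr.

-2*log(3) - 3*exp(-1) + 3*exp(-3)

An antiderivative is F(r) = -2*log(r) + 3*exp(-r).
Then F(3) - F(1) = (-2*log(3) + 3*exp(-3)) - (3*exp(-1)) = -2*log(3) - 3*exp(-1) + 3*exp(-3).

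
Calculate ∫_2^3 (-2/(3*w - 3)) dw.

-2*log(2)/3

An antiderivative is F(w) = -2*log(3*w - 3)/3.
Then F(3) - F(2) = (-2*log(6)/3) - (-2*log(3)/3) = -2*log(2)/3.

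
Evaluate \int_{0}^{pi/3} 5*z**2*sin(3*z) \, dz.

-20/27 + 5*pi**2/27

Integrate by parts twice (u = z^2, dv = 5*sin(3*z) dz).
An antiderivative is F(z) = -5*z**2*cos(3*z)/3 + 10*z*sin(3*z)/9 + 10*cos(3*z)/27.
Then F(pi/3) - F(0) = (-10/27 + 5*pi**2/27) - (10/27) = -20/27 + 5*pi**2/27.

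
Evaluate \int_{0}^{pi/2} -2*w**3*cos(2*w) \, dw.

-3/2 + 3*pi**2/8

Integrate by parts 3 times (u = w^3, dv = -2*cos(2*w) dw).
An antiderivative is F(w) = -w**3*sin(2*w) - 3*w**2*cos(2*w)/2 + 3*w*sin(2*w)/2 + 3*cos(2*w)/4.
Then F(pi/2) - F(0) = (-3/4 + 3*pi**2/8) - (3/4) = -3/2 + 3*pi**2/8.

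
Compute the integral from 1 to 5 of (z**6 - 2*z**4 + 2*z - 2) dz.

347444/35

By the power rule, an antiderivative is F(z) = z**7/7 - 2*z**5/5 + z**2 - 2*z.
Then F(5) - F(1) = (69480/7) - (-44/35) = 347444/35.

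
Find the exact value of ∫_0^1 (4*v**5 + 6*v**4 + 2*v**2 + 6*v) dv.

By the power rule, an antiderivative is F(v) = 2*v**6/3 + 6*v**5/5 + 2*v**3/3 + 3*v**2.
Then F(1) - F(0) = (83/15) - (0) = 83/15.

83/15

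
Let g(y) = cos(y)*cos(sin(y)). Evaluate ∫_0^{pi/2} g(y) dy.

Let u = sin(y), so du = cos(y) dy. When y = 0, u = 0; when y = pi/2, u = 1.
The integral becomes ∫ cos(u) du from 0 to 1, with antiderivative sin(u).
Back in y: F(y) = sin(sin(y)).
Then F(pi/2) - F(0) = (sin(1)) - (0) = sin(1).

sin(1)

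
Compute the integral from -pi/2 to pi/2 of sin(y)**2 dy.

pi/2

Use the identity sin^2(y) = (1 - cos(2*y))/2.
An antiderivative is F(y) = y/2 - sin(2*y)/4.
Then F(pi/2) - F(-pi/2) = (pi/4) - (-pi/4) = pi/2.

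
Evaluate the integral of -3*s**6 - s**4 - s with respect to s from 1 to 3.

-34624/35

By the power rule, an antiderivative is F(s) = -3*s**7/7 - s**5/5 - s**2/2.
Then F(3) - F(1) = (-69327/70) - (-79/70) = -34624/35.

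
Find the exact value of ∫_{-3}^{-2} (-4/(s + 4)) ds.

-log(16)

An antiderivative is F(s) = -4*log(s + 4).
Then F(-2) - F(-3) = (-log(16)) - (0) = -log(16).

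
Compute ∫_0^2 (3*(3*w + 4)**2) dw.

Let u = 3*w + 4, so du = 3 dw. When w = 0, u = 4; when w = 2, u = 10.
The integral becomes ∫ u**2 du from 4 to 10, with antiderivative u**3/3.
Back in w: F(w) = (3*w + 4)**3/3.
Then F(2) - F(0) = (1000/3) - (64/3) = 312.

312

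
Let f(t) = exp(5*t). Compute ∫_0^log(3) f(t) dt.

Let u = exp(t), so du = exp(t) dt. When t = 0, u = 1; when t = log(3), u = 3.
The integral becomes ∫ u**4 du from 1 to 3, with antiderivative u**5/5.
Back in t: F(t) = exp(5*t)/5.
Then F(log(3)) - F(0) = (243/5) - (1/5) = 242/5.

242/5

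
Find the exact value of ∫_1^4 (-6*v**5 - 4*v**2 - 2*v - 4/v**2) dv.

By the power rule, an antiderivative is F(v) = -v**6 - 4*v**3/3 - v**2 + 4/v.
Then F(4) - F(1) = (-12589/3) - (2/3) = -4197.

-4197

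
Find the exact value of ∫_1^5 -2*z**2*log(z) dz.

Integrate by parts once (u = ln z, dv = -2*z**2 dz).
An antiderivative is F(z) = -2*z**3*(3*log(z) - 1)/9.
Then F(5) - F(1) = (250/9 - 250*log(5)/3) - (2/9) = 248/9 - 250*log(5)/3.

248/9 - 250*log(5)/3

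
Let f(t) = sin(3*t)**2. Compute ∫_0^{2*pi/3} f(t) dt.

pi/3

Use the identity sin^2(3*t) = (1 - cos(6*t))/2.
An antiderivative is F(t) = t/2 - sin(6*t)/12.
Then F(2*pi/3) - F(0) = (pi/3) - (0) = pi/3.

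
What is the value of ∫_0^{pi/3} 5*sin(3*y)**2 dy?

Use the identity sin^2(3*y) = (1 - cos(6*y))/2.
An antiderivative is F(y) = 5*y/2 - 5*sin(6*y)/12.
Then F(pi/3) - F(0) = (5*pi/6) - (0) = 5*pi/6.

5*pi/6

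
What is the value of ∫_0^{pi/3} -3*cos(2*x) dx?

An antiderivative is F(x) = -3*sin(2*x)/2.
Then F(pi/3) - F(0) = (-3*sqrt(3)/4) - (0) = -3*sqrt(3)/4.

-3*sqrt(3)/4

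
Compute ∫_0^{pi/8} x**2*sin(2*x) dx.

-1/4 - sqrt(2)*pi**2/256 + sqrt(2)*pi/32 + sqrt(2)/8

Integrate by parts twice (u = x^2, dv = sin(2*x) dx).
An antiderivative is F(x) = -x**2*cos(2*x)/2 + x*sin(2*x)/2 + cos(2*x)/4.
Then F(pi/8) - F(0) = (sqrt(2)*(-pi**2 + 8*pi + 32)/256) - (1/4) = -1/4 - sqrt(2)*pi**2/256 + sqrt(2)*pi/32 + sqrt(2)/8.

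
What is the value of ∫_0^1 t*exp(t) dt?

Integrate by parts once (u = t, dv = exp(t) dt).
An antiderivative is F(t) = (t - 1)*exp(t).
Then F(1) - F(0) = (0) - (-1) = 1.

1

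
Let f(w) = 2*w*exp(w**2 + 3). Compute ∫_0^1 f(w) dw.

Let u = w**2 + 3, so du = 2*w dw. When w = 0, u = 3; when w = 1, u = 4.
The integral becomes ∫ exp(u) du from 3 to 4, with antiderivative exp(u).
Back in w: F(w) = exp(w**2 + 3).
Then F(1) - F(0) = (exp(4)) - (exp(3)) = -exp(3) + exp(4).

-exp(3) + exp(4)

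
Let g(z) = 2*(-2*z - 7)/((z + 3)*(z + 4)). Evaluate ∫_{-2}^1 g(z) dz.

-log(100)

Factor the denominator: z**2 + 7*z + 12 = (z + 4)(z + 3).
Partial fractions: 2*(-2*z - 7)/((z + 3)*(z + 4)) = -2/(z + 4) - 2/(z + 3).
An antiderivative is F(z) = -2*log(z + 3) - 2*log(z + 4).
Then F(1) - F(-2) = (-2*log(5) - 4*log(2)) - (-log(4)) = -log(100).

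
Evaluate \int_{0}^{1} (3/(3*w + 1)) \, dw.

log(4)

Let u = 3*w + 1, so du = 3 dw. When w = 0, u = 1; when w = 1, u = 4.
The integral becomes ∫ 1/u du from 1 to 4, with antiderivative log(u).
Back in w: F(w) = log(3*w + 1).
Then F(1) - F(0) = (log(4)) - (0) = log(4).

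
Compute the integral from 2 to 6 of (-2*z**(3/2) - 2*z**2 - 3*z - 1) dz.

-572/3 - 144*sqrt(6)/5 + 16*sqrt(2)/5

By the power rule, an antiderivative is F(z) = -4*z**(5/2)/5 - 2*z**3/3 - 3*z**2/2 - z.
Then F(6) - F(2) = (-204 - 144*sqrt(6)/5) - (-40/3 - 16*sqrt(2)/5) = -572/3 - 144*sqrt(6)/5 + 16*sqrt(2)/5.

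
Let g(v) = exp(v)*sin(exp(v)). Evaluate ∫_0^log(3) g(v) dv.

Let u = exp(v), so du = exp(v) dv. When v = 0, u = 1; when v = log(3), u = 3.
The integral becomes ∫ sin(u) du from 1 to 3, with antiderivative -cos(u).
Back in v: F(v) = -cos(exp(v)).
Then F(log(3)) - F(0) = (-cos(3)) - (-cos(1)) = cos(1) - cos(3).

cos(1) - cos(3)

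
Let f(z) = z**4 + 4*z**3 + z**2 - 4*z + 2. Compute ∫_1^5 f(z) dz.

18752/15

By the power rule, an antiderivative is F(z) = z**5/5 + z**4 + z**3/3 - 2*z**2 + 2*z.
Then F(5) - F(1) = (3755/3) - (23/15) = 18752/15.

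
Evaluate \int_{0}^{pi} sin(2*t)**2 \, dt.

Use the identity sin^2(2*t) = (1 - cos(4*t))/2.
An antiderivative is F(t) = t/2 - sin(4*t)/8.
Then F(pi) - F(0) = (pi/2) - (0) = pi/2.

pi/2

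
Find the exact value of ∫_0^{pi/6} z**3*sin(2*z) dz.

-3*sqrt(3)/16 - pi**3/864 + sqrt(3)*pi**2/96 + pi/16

Integrate by parts 3 times (u = z^3, dv = sin(2*z) dz).
An antiderivative is F(z) = -z**3*cos(2*z)/2 + 3*z**2*sin(2*z)/4 + 3*z*cos(2*z)/4 - 3*sin(2*z)/8.
Then F(pi/6) - F(0) = (-3*sqrt(3)/16 - pi**3/864 + sqrt(3)*pi**2/96 + pi/16) - (0) = -3*sqrt(3)/16 - pi**3/864 + sqrt(3)*pi**2/96 + pi/16.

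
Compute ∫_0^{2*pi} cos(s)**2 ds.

Use the identity cos^2(s) = (1 + cos(2*s))/2.
An antiderivative is F(s) = s/2 + sin(2*s)/4.
Then F(2*pi) - F(0) = (pi) - (0) = pi.

pi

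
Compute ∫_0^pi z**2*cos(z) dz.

Integrate by parts twice (u = z^2, dv = cos(z) dz).
An antiderivative is F(z) = z**2*sin(z) + 2*z*cos(z) - 2*sin(z).
Then F(pi) - F(0) = (-2*pi) - (0) = -2*pi.

-2*pi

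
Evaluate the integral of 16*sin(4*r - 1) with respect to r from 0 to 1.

4*cos(1) - 4*cos(3)

Let u = 4*r - 1, so du = 4 dr. When r = 0, u = -1; when r = 1, u = 3.
The integral becomes 4·∫ sin(u) du from -1 to 3, with antiderivative -4*cos(u).
Back in r: F(r) = -4*cos(4*r - 1).
Then F(1) - F(0) = (-4*cos(3)) - (-4*cos(1)) = 4*cos(1) - 4*cos(3).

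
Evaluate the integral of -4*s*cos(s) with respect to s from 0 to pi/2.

4 - 2*pi

Integrate by parts once (u = s, dv = -4*cos(s) ds).
An antiderivative is F(s) = -4*s*sin(s) - 4*cos(s).
Then F(pi/2) - F(0) = (-2*pi) - (-4) = 4 - 2*pi.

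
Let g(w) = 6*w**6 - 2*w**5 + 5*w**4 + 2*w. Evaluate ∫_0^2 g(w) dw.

By the power rule, an antiderivative is F(w) = 6*w**7/7 - w**6/3 + w**5 + w**2.
Then F(2) - F(0) = (2612/21) - (0) = 2612/21.

2612/21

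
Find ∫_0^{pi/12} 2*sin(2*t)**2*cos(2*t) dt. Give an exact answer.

Let u = sin(2*t), so du = 2*cos(2*t) dt. When t = 0, u = 0; when t = pi/12, u = 1/2.
The integral becomes ∫ u**2 du from 0 to 1/2, with antiderivative u**3/3.
Back in t: F(t) = sin(2*t)**3/3.
Then F(pi/12) - F(0) = (1/24) - (0) = 1/24.

1/24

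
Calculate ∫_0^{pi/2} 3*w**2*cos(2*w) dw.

Integrate by parts twice (u = w^2, dv = 3*cos(2*w) dw).
An antiderivative is F(w) = 3*w**2*sin(2*w)/2 + 3*w*cos(2*w)/2 - 3*sin(2*w)/4.
Then F(pi/2) - F(0) = (-3*pi/4) - (0) = -3*pi/4.

-3*pi/4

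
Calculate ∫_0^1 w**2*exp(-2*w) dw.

(-5 + exp(2))*exp(-2)/4

Integrate by parts twice (u = w^2, dv = exp(-2*w) dw).
An antiderivative is F(w) = (-2*w**2 - 2*w - 1)*exp(-2*w)/4.
Then F(1) - F(0) = (-5*exp(-2)/4) - (-1/4) = (-5 + exp(2))*exp(-2)/4.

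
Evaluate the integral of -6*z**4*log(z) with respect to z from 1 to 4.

Integrate by parts once (u = ln z, dv = -6*z**4 dz).
An antiderivative is F(z) = -6*z**5*(5*log(z) - 1)/25.
Then F(4) - F(1) = (6144/25 - 12288*log(2)/5) - (6/25) = 6138/25 - 12288*log(2)/5.

6138/25 - 12288*log(2)/5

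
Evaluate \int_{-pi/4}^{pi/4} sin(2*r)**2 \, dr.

Use the identity sin^2(2*r) = (1 - cos(4*r))/2.
An antiderivative is F(r) = r/2 - sin(4*r)/8.
Then F(pi/4) - F(-pi/4) = (pi/8) - (-pi/8) = pi/4.

pi/4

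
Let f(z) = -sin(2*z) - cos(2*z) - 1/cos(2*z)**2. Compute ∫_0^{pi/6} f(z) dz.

-3*sqrt(3)/4 - 1/4

An antiderivative is F(z) = -sin(2*z)/2 + cos(2*z)/2 - tan(2*z)/2.
Then F(pi/6) - F(0) = (1/4 - 3*sqrt(3)/4) - (1/2) = -3*sqrt(3)/4 - 1/4.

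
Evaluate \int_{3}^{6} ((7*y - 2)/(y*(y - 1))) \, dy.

Factor the denominator: y**2 - y = y(y - 1).
Partial fractions: (7*y - 2)/(y*(y - 1)) = 2/y + 5/(y - 1).
An antiderivative is F(y) = 2*log(y) + 5*log(y - 1).
Then F(6) - F(3) = (2*log(2) + 2*log(3) + 5*log(5)) - (2*log(3) + 5*log(2)) = -3*log(2) + 5*log(5).

-3*log(2) + 5*log(5)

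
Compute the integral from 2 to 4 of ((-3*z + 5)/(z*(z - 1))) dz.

log(9/32)

Factor the denominator: z**2 - z = z(z - 1).
Partial fractions: (-3*z + 5)/(z*(z - 1)) = -5/z + 2/(z - 1).
An antiderivative is F(z) = -5*log(z) + 2*log(z - 1).
Then F(4) - F(2) = (-10*log(2) + 2*log(3)) - (-log(32)) = log(9/32).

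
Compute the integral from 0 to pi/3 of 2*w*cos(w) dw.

-1 + sqrt(3)*pi/3

Integrate by parts once (u = w, dv = 2*cos(w) dw).
An antiderivative is F(w) = 2*w*sin(w) + 2*cos(w).
Then F(pi/3) - F(0) = (1 + sqrt(3)*pi/3) - (2) = -1 + sqrt(3)*pi/3.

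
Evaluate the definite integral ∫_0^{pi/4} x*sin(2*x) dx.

1/4

Integrate by parts once (u = x, dv = sin(2*x) dx).
An antiderivative is F(x) = -x*cos(2*x)/2 + sin(2*x)/4.
Then F(pi/4) - F(0) = (1/4) - (0) = 1/4.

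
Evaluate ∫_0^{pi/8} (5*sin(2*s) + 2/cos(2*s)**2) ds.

7/2 - 5*sqrt(2)/4

An antiderivative is F(s) = -5*cos(2*s)/2 + tan(2*s).
Then F(pi/8) - F(0) = (1 - 5*sqrt(2)/4) - (-5/2) = 7/2 - 5*sqrt(2)/4.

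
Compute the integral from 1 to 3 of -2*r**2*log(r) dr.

52/9 - 18*log(3)

Integrate by parts once (u = ln r, dv = -2*r**2 dr).
An antiderivative is F(r) = -2*r**3*(3*log(r) - 1)/9.
Then F(3) - F(1) = (6 - 18*log(3)) - (2/9) = 52/9 - 18*log(3).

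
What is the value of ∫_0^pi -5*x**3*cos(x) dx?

Integrate by parts 3 times (u = x^3, dv = -5*cos(x) dx).
An antiderivative is F(x) = -5*x**3*sin(x) - 15*x**2*cos(x) + 30*x*sin(x) + 30*cos(x).
Then F(pi) - F(0) = (-30 + 15*pi**2) - (30) = -60 + 15*pi**2.

-60 + 15*pi**2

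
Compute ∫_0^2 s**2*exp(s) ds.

Integrate by parts twice (u = s^2, dv = exp(s) ds).
An antiderivative is F(s) = (s**2 - 2*s + 2)*exp(s).
Then F(2) - F(0) = (2*exp(2)) - (2) = -2 + 2*exp(2).

-2 + 2*exp(2)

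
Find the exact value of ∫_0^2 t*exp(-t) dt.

Integrate by parts once (u = t, dv = exp(-t) dt).
An antiderivative is F(t) = (-t - 1)*exp(-t).
Then F(2) - F(0) = (-3*exp(-2)) - (-1) = 1 - 3*exp(-2).

1 - 3*exp(-2)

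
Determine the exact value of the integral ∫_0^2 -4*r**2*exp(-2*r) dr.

Integrate by parts twice (u = r^2, dv = -4*exp(-2*r) dr).
An antiderivative is F(r) = (2*r**2 + 2*r + 1)*exp(-2*r).
Then F(2) - F(0) = (13*exp(-4)) - (1) = -1 + 13*exp(-4).

-1 + 13*exp(-4)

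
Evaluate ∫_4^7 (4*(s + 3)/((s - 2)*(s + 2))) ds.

Factor the denominator: s**2 - 4 = (s + 2)(s - 2).
Partial fractions: 4*(s + 3)/((s - 2)*(s + 2)) = -1/(s + 2) + 5/(s - 2).
An antiderivative is F(s) = 5*log(s - 2) - log(s + 2).
Then F(7) - F(4) = (-2*log(3) + 5*log(5)) - (log(16/3)) = -4*log(2) - log(3) + 5*log(5).

-4*log(2) - log(3) + 5*log(5)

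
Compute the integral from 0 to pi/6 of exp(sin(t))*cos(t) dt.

-1 + exp(1/2)

Let u = sin(t), so du = cos(t) dt. When t = 0, u = 0; when t = pi/6, u = 1/2.
The integral becomes ∫ exp(u) du from 0 to 1/2, with antiderivative exp(u).
Back in t: F(t) = exp(sin(t)).
Then F(pi/6) - F(0) = (exp(1/2)) - (1) = -1 + exp(1/2).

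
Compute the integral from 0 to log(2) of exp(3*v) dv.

7/3

Let u = exp(v), so du = exp(v) dv. When v = 0, u = 1; when v = log(2), u = 2.
The integral becomes ∫ u**2 du from 1 to 2, with antiderivative u**3/3.
Back in v: F(v) = exp(3*v)/3.
Then F(log(2)) - F(0) = (8/3) - (1/3) = 7/3.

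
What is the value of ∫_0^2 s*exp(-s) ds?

1 - 3*exp(-2)

Integrate by parts once (u = s, dv = exp(-s) ds).
An antiderivative is F(s) = (-s - 1)*exp(-s).
Then F(2) - F(0) = (-3*exp(-2)) - (-1) = 1 - 3*exp(-2).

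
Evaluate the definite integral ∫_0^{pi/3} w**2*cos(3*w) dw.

-2*pi/27

Integrate by parts twice (u = w^2, dv = cos(3*w) dw).
An antiderivative is F(w) = w**2*sin(3*w)/3 + 2*w*cos(3*w)/9 - 2*sin(3*w)/27.
Then F(pi/3) - F(0) = (-2*pi/27) - (0) = -2*pi/27.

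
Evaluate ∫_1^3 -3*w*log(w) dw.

Integrate by parts once (u = ln w, dv = -3*w dw).
An antiderivative is F(w) = -3*w**2*(2*log(w) - 1)/4.
Then F(3) - F(1) = (27/4 - 27*log(3)/2) - (3/4) = 6 - 27*log(3)/2.

6 - 27*log(3)/2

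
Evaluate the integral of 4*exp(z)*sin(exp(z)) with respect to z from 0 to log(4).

4*cos(1) - 4*cos(4)

Let u = exp(z), so du = exp(z) dz. When z = 0, u = 1; when z = log(4), u = 4.
The integral becomes 4·∫ sin(u) du from 1 to 4, with antiderivative -4*cos(u).
Back in z: F(z) = -4*cos(exp(z)).
Then F(log(4)) - F(0) = (-4*cos(4)) - (-4*cos(1)) = 4*cos(1) - 4*cos(4).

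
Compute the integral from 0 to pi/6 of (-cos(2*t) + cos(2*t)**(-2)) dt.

sqrt(3)/4

An antiderivative is F(t) = -sin(2*t)/2 + tan(2*t)/2.
Then F(pi/6) - F(0) = (sqrt(3)/4) - (0) = sqrt(3)/4.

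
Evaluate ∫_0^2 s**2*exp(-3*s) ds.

2/27 - 50*exp(-6)/27

Integrate by parts twice (u = s^2, dv = exp(-3*s) ds).
An antiderivative is F(s) = (-9*s**2 - 6*s - 2)*exp(-3*s)/27.
Then F(2) - F(0) = (-50*exp(-6)/27) - (-2/27) = 2/27 - 50*exp(-6)/27.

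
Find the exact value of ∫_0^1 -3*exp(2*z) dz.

An antiderivative is F(z) = -3*exp(2*z)/2.
Then F(1) - F(0) = (-3*exp(2)/2) - (-3/2) = 3/2 - 3*exp(2)/2.

3/2 - 3*exp(2)/2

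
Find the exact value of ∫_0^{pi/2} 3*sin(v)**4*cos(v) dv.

Let u = sin(v), so du = cos(v) dv. When v = 0, u = 0; when v = pi/2, u = 1.
The integral becomes 3·∫ u**4 du from 0 to 1, with antiderivative 3*u**5/5.
Back in v: F(v) = 3*sin(v)**5/5.
Then F(pi/2) - F(0) = (3/5) - (0) = 3/5.

3/5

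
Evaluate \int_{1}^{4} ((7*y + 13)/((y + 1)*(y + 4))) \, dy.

Factor the denominator: y**2 + 5*y + 4 = (y + 4)(y + 1).
Partial fractions: (7*y + 13)/((y + 1)*(y + 4)) = 5/(y + 4) + 2/(y + 1).
An antiderivative is F(y) = 2*log(y + 1) + 5*log(y + 4).
Then F(4) - F(1) = (2*log(5) + 15*log(2)) - (2*log(2) + 5*log(5)) = -3*log(5) + 13*log(2).

-3*log(5) + 13*log(2)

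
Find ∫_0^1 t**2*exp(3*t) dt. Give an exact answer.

-2/27 + 5*exp(3)/27

Integrate by parts twice (u = t^2, dv = exp(3*t) dt).
An antiderivative is F(t) = (9*t**2 - 6*t + 2)*exp(3*t)/27.
Then F(1) - F(0) = (5*exp(3)/27) - (2/27) = -2/27 + 5*exp(3)/27.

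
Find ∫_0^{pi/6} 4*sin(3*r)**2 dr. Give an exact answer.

Use the identity sin^2(3*r) = (1 - cos(6*r))/2.
An antiderivative is F(r) = 2*r - sin(6*r)/3.
Then F(pi/6) - F(0) = (pi/3) - (0) = pi/3.

pi/3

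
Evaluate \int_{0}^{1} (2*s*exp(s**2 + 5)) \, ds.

Let u = s**2 + 5, so du = 2*s ds. When s = 0, u = 5; when s = 1, u = 6.
The integral becomes ∫ exp(u) du from 5 to 6, with antiderivative exp(u).
Back in s: F(s) = exp(s**2 + 5).
Then F(1) - F(0) = (exp(6)) - (exp(5)) = -exp(5) + exp(6).

-exp(5) + exp(6)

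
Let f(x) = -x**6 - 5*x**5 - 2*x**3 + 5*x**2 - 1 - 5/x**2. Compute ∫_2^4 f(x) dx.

By the power rule, an antiderivative is F(x) = -x**7/7 - 5*x**6/6 - x**4/2 + 5*x**3/3 - x + 5/x.
Then F(4) - F(2) = (-485351/84) - (-921/14) = -479825/84.

-479825/84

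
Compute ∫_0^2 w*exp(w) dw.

1 + exp(2)

Integrate by parts once (u = w, dv = exp(w) dw).
An antiderivative is F(w) = (w - 1)*exp(w).
Then F(2) - F(0) = (exp(2)) - (-1) = 1 + exp(2).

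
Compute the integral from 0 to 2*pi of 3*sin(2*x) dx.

0

An antiderivative is F(x) = -3*cos(2*x)/2.
Then F(2*pi) - F(0) = (-3/2) - (-3/2) = 0.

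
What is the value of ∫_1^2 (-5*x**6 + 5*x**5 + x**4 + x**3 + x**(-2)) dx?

By the power rule, an antiderivative is F(x) = -5*x**7/7 + 5*x**6/6 + x**5/5 + x**4/4 - 1/x.
Then F(2) - F(1) = (-5921/210) - (-181/420) = -3887/140.

-3887/140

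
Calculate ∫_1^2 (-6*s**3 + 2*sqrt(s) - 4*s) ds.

By the power rule, an antiderivative is F(s) = -3*s**4/2 + 4*s**(3/2)/3 - 2*s**2.
Then F(2) - F(1) = (-32 + 8*sqrt(2)/3) - (-13/6) = -179/6 + 8*sqrt(2)/3.

-179/6 + 8*sqrt(2)/3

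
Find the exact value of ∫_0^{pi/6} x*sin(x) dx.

Integrate by parts once (u = x, dv = sin(x) dx).
An antiderivative is F(x) = -x*cos(x) + sin(x).
Then F(pi/6) - F(0) = (-sqrt(3)*pi/12 + 1/2) - (0) = -sqrt(3)*pi/12 + 1/2.

-sqrt(3)*pi/12 + 1/2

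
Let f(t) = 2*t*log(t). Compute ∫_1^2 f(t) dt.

-3/2 + log(16)

Integrate by parts once (u = ln t, dv = 2*t dt).
An antiderivative is F(t) = t**2*(2*log(t) - 1)/2.
Then F(2) - F(1) = (-2 + log(16)) - (-1/2) = -3/2 + log(16).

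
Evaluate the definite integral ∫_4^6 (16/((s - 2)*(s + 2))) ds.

log(81/16)

Factor the denominator: s**2 - 4 = (s + 2)(s - 2).
Partial fractions: 16/((s - 2)*(s + 2)) = -4/(s + 2) + 4/(s - 2).
An antiderivative is F(s) = 4*log(s - 2) - 4*log(s + 2).
Then F(6) - F(4) = (-log(16)) - (-log(81)) = log(81/16).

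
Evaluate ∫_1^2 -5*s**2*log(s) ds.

Integrate by parts once (u = ln s, dv = -5*s**2 ds).
An antiderivative is F(s) = -5*s**3*(3*log(s) - 1)/9.
Then F(2) - F(1) = (40/9 - 40*log(2)/3) - (5/9) = 35/9 - 40*log(2)/3.

35/9 - 40*log(2)/3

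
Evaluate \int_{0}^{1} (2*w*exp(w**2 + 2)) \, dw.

-exp(2) + exp(3)

Let u = w**2 + 2, so du = 2*w dw. When w = 0, u = 2; when w = 1, u = 3.
The integral becomes ∫ exp(u) du from 2 to 3, with antiderivative exp(u).
Back in w: F(w) = exp(w**2 + 2).
Then F(1) - F(0) = (exp(3)) - (exp(2)) = -exp(2) + exp(3).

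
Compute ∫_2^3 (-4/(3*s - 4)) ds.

-4*log(5)/3 + 4*log(2)/3

An antiderivative is F(s) = -4*log(3*s - 4)/3.
Then F(3) - F(2) = (-4*log(5)/3) - (-4*log(2)/3) = -4*log(5)/3 + 4*log(2)/3.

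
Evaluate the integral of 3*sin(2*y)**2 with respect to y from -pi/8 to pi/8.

-3/4 + 3*pi/8

Use the identity sin^2(2*y) = (1 - cos(4*y))/2.
An antiderivative is F(y) = 3*y/2 - 3*sin(4*y)/8.
Then F(pi/8) - F(-pi/8) = (-3/8 + 3*pi/16) - (3/8 - 3*pi/16) = -3/4 + 3*pi/8.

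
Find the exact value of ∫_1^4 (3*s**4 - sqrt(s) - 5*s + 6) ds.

By the power rule, an antiderivative is F(s) = 3*s**5/5 - 2*s**(3/2)/3 - 5*s**2/2 + 6*s.
Then F(4) - F(1) = (8896/15) - (103/30) = 17689/30.

17689/30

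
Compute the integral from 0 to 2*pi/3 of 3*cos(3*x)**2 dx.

pi

Use the identity cos^2(3*x) = (1 + cos(6*x))/2.
An antiderivative is F(x) = 3*x/2 + sin(6*x)/4.
Then F(2*pi/3) - F(0) = (pi) - (0) = pi.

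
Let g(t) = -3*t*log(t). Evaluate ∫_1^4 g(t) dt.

Integrate by parts once (u = ln t, dv = -3*t dt).
An antiderivative is F(t) = -3*t**2*(2*log(t) - 1)/4.
Then F(4) - F(1) = (12 - 48*log(2)) - (3/4) = 45/4 - 48*log(2).

45/4 - 48*log(2)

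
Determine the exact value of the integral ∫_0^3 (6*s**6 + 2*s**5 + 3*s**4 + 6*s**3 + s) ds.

83628/35

By the power rule, an antiderivative is F(s) = 6*s**7/7 + s**6/3 + 3*s**5/5 + 3*s**4/2 + s**2/2.
Then F(3) - F(0) = (83628/35) - (0) = 83628/35.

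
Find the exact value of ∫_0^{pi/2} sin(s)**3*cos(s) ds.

1/4

Let u = sin(s), so du = cos(s) ds. When s = 0, u = 0; when s = pi/2, u = 1.
The integral becomes ∫ u**3 du from 0 to 1, with antiderivative u**4/4.
Back in s: F(s) = sin(s)**4/4.
Then F(pi/2) - F(0) = (1/4) - (0) = 1/4.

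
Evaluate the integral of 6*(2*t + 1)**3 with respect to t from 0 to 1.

60

Let u = 2*t + 1, so du = 2 dt. When t = 0, u = 1; when t = 1, u = 3.
The integral becomes 3·∫ u**3 du from 1 to 3, with antiderivative 3*u**4/4.
Back in t: F(t) = 3*(2*t + 1)**4/4.
Then F(1) - F(0) = (243/4) - (3/4) = 60.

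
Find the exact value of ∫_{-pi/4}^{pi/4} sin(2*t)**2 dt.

Use the identity sin^2(2*t) = (1 - cos(4*t))/2.
An antiderivative is F(t) = t/2 - sin(4*t)/8.
Then F(pi/4) - F(-pi/4) = (pi/8) - (-pi/8) = pi/4.

pi/4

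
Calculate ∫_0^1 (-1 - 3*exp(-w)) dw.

An antiderivative is F(w) = -w + 3*exp(-w).
Then F(1) - F(0) = (-1 + 3*exp(-1)) - (3) = -4 + 3*exp(-1).

-4 + 3*exp(-1)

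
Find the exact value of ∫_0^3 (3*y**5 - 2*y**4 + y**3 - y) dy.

5661/20

By the power rule, an antiderivative is F(y) = y**6/2 - 2*y**5/5 + y**4/4 - y**2/2.
Then F(3) - F(0) = (5661/20) - (0) = 5661/20.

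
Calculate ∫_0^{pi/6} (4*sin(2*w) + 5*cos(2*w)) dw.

An antiderivative is F(w) = 5*sin(2*w)/2 - 2*cos(2*w).
Then F(pi/6) - F(0) = (-1 + 5*sqrt(3)/4) - (-2) = 1 + 5*sqrt(3)/4.

1 + 5*sqrt(3)/4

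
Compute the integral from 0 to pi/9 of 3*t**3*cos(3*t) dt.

Integrate by parts 3 times (u = t^3, dv = 3*cos(3*t) dt).
An antiderivative is F(t) = t**3*sin(3*t) + t**2*cos(3*t) - 2*t*sin(3*t)/3 - 2*cos(3*t)/9.
Then F(pi/9) - F(0) = (-sqrt(3)*pi/27 - 1/9 + sqrt(3)*pi**3/1458 + pi**2/162) - (-2/9) = -sqrt(3)*pi/27 + sqrt(3)*pi**3/1458 + pi**2/162 + 1/9.

-sqrt(3)*pi/27 + sqrt(3)*pi**3/1458 + pi**2/162 + 1/9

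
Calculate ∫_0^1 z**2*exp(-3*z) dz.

Integrate by parts twice (u = z^2, dv = exp(-3*z) dz).
An antiderivative is F(z) = (-9*z**2 - 6*z - 2)*exp(-3*z)/27.
Then F(1) - F(0) = (-17*exp(-3)/27) - (-2/27) = 2/27 - 17*exp(-3)/27.

2/27 - 17*exp(-3)/27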